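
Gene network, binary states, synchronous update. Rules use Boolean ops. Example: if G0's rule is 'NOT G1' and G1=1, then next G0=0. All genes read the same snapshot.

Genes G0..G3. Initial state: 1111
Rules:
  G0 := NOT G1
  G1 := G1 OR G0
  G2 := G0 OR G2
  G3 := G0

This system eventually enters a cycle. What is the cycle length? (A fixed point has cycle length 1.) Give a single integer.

Answer: 1

Derivation:
Step 0: 1111
Step 1: G0=NOT G1=NOT 1=0 G1=G1|G0=1|1=1 G2=G0|G2=1|1=1 G3=G0=1 -> 0111
Step 2: G0=NOT G1=NOT 1=0 G1=G1|G0=1|0=1 G2=G0|G2=0|1=1 G3=G0=0 -> 0110
Step 3: G0=NOT G1=NOT 1=0 G1=G1|G0=1|0=1 G2=G0|G2=0|1=1 G3=G0=0 -> 0110
State from step 3 equals state from step 2 -> cycle length 1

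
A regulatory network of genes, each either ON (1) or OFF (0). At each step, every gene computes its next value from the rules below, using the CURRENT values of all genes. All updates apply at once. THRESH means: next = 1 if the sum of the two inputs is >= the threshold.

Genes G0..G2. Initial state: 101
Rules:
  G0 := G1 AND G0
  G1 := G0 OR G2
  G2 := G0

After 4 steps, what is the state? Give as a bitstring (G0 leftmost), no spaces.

Step 1: G0=G1&G0=0&1=0 G1=G0|G2=1|1=1 G2=G0=1 -> 011
Step 2: G0=G1&G0=1&0=0 G1=G0|G2=0|1=1 G2=G0=0 -> 010
Step 3: G0=G1&G0=1&0=0 G1=G0|G2=0|0=0 G2=G0=0 -> 000
Step 4: G0=G1&G0=0&0=0 G1=G0|G2=0|0=0 G2=G0=0 -> 000

000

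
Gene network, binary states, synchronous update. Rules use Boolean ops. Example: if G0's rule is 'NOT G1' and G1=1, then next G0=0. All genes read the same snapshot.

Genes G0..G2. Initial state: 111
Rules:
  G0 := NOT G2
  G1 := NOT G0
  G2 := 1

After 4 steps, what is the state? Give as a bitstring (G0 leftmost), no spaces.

Step 1: G0=NOT G2=NOT 1=0 G1=NOT G0=NOT 1=0 G2=1(const) -> 001
Step 2: G0=NOT G2=NOT 1=0 G1=NOT G0=NOT 0=1 G2=1(const) -> 011
Step 3: G0=NOT G2=NOT 1=0 G1=NOT G0=NOT 0=1 G2=1(const) -> 011
Step 4: G0=NOT G2=NOT 1=0 G1=NOT G0=NOT 0=1 G2=1(const) -> 011

011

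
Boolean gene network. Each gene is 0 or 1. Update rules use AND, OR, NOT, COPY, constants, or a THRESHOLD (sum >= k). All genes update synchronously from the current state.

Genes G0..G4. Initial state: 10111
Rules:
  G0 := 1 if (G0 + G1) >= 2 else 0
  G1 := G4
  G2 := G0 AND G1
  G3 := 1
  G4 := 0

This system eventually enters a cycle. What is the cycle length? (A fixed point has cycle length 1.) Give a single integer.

Step 0: 10111
Step 1: G0=(1+0>=2)=0 G1=G4=1 G2=G0&G1=1&0=0 G3=1(const) G4=0(const) -> 01010
Step 2: G0=(0+1>=2)=0 G1=G4=0 G2=G0&G1=0&1=0 G3=1(const) G4=0(const) -> 00010
Step 3: G0=(0+0>=2)=0 G1=G4=0 G2=G0&G1=0&0=0 G3=1(const) G4=0(const) -> 00010
State from step 3 equals state from step 2 -> cycle length 1

Answer: 1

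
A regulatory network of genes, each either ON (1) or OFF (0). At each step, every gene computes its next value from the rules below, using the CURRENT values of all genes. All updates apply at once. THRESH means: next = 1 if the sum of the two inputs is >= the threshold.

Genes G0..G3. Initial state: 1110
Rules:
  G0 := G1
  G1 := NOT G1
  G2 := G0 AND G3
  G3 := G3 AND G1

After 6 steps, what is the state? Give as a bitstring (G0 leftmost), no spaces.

Step 1: G0=G1=1 G1=NOT G1=NOT 1=0 G2=G0&G3=1&0=0 G3=G3&G1=0&1=0 -> 1000
Step 2: G0=G1=0 G1=NOT G1=NOT 0=1 G2=G0&G3=1&0=0 G3=G3&G1=0&0=0 -> 0100
Step 3: G0=G1=1 G1=NOT G1=NOT 1=0 G2=G0&G3=0&0=0 G3=G3&G1=0&1=0 -> 1000
Step 4: G0=G1=0 G1=NOT G1=NOT 0=1 G2=G0&G3=1&0=0 G3=G3&G1=0&0=0 -> 0100
Step 5: G0=G1=1 G1=NOT G1=NOT 1=0 G2=G0&G3=0&0=0 G3=G3&G1=0&1=0 -> 1000
Step 6: G0=G1=0 G1=NOT G1=NOT 0=1 G2=G0&G3=1&0=0 G3=G3&G1=0&0=0 -> 0100

0100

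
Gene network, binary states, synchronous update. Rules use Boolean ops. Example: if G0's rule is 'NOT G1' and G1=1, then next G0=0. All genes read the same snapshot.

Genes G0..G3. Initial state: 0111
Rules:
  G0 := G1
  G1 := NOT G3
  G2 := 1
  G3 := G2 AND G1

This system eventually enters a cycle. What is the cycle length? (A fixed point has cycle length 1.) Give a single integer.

Step 0: 0111
Step 1: G0=G1=1 G1=NOT G3=NOT 1=0 G2=1(const) G3=G2&G1=1&1=1 -> 1011
Step 2: G0=G1=0 G1=NOT G3=NOT 1=0 G2=1(const) G3=G2&G1=1&0=0 -> 0010
Step 3: G0=G1=0 G1=NOT G3=NOT 0=1 G2=1(const) G3=G2&G1=1&0=0 -> 0110
Step 4: G0=G1=1 G1=NOT G3=NOT 0=1 G2=1(const) G3=G2&G1=1&1=1 -> 1111
Step 5: G0=G1=1 G1=NOT G3=NOT 1=0 G2=1(const) G3=G2&G1=1&1=1 -> 1011
State from step 5 equals state from step 1 -> cycle length 4

Answer: 4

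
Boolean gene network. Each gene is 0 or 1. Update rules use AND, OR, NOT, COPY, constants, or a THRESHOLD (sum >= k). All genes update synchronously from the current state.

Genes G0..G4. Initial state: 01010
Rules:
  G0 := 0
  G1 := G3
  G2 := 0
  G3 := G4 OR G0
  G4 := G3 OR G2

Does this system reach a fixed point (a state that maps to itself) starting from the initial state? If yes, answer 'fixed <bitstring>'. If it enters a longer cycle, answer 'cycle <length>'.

Answer: cycle 2

Derivation:
Step 0: 01010
Step 1: G0=0(const) G1=G3=1 G2=0(const) G3=G4|G0=0|0=0 G4=G3|G2=1|0=1 -> 01001
Step 2: G0=0(const) G1=G3=0 G2=0(const) G3=G4|G0=1|0=1 G4=G3|G2=0|0=0 -> 00010
Step 3: G0=0(const) G1=G3=1 G2=0(const) G3=G4|G0=0|0=0 G4=G3|G2=1|0=1 -> 01001
Cycle of length 2 starting at step 1 -> no fixed point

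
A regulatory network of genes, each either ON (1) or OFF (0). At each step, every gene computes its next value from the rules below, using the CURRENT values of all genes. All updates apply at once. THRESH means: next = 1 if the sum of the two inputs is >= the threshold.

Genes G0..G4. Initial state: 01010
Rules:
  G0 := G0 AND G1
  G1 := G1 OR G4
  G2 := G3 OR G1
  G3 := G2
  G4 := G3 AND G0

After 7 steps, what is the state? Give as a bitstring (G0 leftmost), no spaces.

Step 1: G0=G0&G1=0&1=0 G1=G1|G4=1|0=1 G2=G3|G1=1|1=1 G3=G2=0 G4=G3&G0=1&0=0 -> 01100
Step 2: G0=G0&G1=0&1=0 G1=G1|G4=1|0=1 G2=G3|G1=0|1=1 G3=G2=1 G4=G3&G0=0&0=0 -> 01110
Step 3: G0=G0&G1=0&1=0 G1=G1|G4=1|0=1 G2=G3|G1=1|1=1 G3=G2=1 G4=G3&G0=1&0=0 -> 01110
Step 4: G0=G0&G1=0&1=0 G1=G1|G4=1|0=1 G2=G3|G1=1|1=1 G3=G2=1 G4=G3&G0=1&0=0 -> 01110
Step 5: G0=G0&G1=0&1=0 G1=G1|G4=1|0=1 G2=G3|G1=1|1=1 G3=G2=1 G4=G3&G0=1&0=0 -> 01110
Step 6: G0=G0&G1=0&1=0 G1=G1|G4=1|0=1 G2=G3|G1=1|1=1 G3=G2=1 G4=G3&G0=1&0=0 -> 01110
Step 7: G0=G0&G1=0&1=0 G1=G1|G4=1|0=1 G2=G3|G1=1|1=1 G3=G2=1 G4=G3&G0=1&0=0 -> 01110

01110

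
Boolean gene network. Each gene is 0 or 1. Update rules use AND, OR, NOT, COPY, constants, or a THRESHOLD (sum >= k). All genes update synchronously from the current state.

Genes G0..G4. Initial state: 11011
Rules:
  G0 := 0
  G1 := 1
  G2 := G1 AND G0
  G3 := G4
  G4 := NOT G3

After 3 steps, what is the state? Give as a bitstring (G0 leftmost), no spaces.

Step 1: G0=0(const) G1=1(const) G2=G1&G0=1&1=1 G3=G4=1 G4=NOT G3=NOT 1=0 -> 01110
Step 2: G0=0(const) G1=1(const) G2=G1&G0=1&0=0 G3=G4=0 G4=NOT G3=NOT 1=0 -> 01000
Step 3: G0=0(const) G1=1(const) G2=G1&G0=1&0=0 G3=G4=0 G4=NOT G3=NOT 0=1 -> 01001

01001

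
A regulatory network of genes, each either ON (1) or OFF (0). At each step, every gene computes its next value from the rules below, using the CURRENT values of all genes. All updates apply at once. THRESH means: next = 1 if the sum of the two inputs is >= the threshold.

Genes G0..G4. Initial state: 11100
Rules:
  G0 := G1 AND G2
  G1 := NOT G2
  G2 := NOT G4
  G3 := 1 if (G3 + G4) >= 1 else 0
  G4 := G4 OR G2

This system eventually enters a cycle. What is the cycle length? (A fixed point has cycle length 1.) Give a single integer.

Answer: 1

Derivation:
Step 0: 11100
Step 1: G0=G1&G2=1&1=1 G1=NOT G2=NOT 1=0 G2=NOT G4=NOT 0=1 G3=(0+0>=1)=0 G4=G4|G2=0|1=1 -> 10101
Step 2: G0=G1&G2=0&1=0 G1=NOT G2=NOT 1=0 G2=NOT G4=NOT 1=0 G3=(0+1>=1)=1 G4=G4|G2=1|1=1 -> 00011
Step 3: G0=G1&G2=0&0=0 G1=NOT G2=NOT 0=1 G2=NOT G4=NOT 1=0 G3=(1+1>=1)=1 G4=G4|G2=1|0=1 -> 01011
Step 4: G0=G1&G2=1&0=0 G1=NOT G2=NOT 0=1 G2=NOT G4=NOT 1=0 G3=(1+1>=1)=1 G4=G4|G2=1|0=1 -> 01011
State from step 4 equals state from step 3 -> cycle length 1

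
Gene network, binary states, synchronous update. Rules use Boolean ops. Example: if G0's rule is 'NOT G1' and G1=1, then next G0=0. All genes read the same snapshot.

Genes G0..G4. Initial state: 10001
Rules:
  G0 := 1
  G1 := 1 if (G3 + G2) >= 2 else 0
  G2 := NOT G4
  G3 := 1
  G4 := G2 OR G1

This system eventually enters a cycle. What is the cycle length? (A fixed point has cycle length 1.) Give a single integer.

Step 0: 10001
Step 1: G0=1(const) G1=(0+0>=2)=0 G2=NOT G4=NOT 1=0 G3=1(const) G4=G2|G1=0|0=0 -> 10010
Step 2: G0=1(const) G1=(1+0>=2)=0 G2=NOT G4=NOT 0=1 G3=1(const) G4=G2|G1=0|0=0 -> 10110
Step 3: G0=1(const) G1=(1+1>=2)=1 G2=NOT G4=NOT 0=1 G3=1(const) G4=G2|G1=1|0=1 -> 11111
Step 4: G0=1(const) G1=(1+1>=2)=1 G2=NOT G4=NOT 1=0 G3=1(const) G4=G2|G1=1|1=1 -> 11011
Step 5: G0=1(const) G1=(1+0>=2)=0 G2=NOT G4=NOT 1=0 G3=1(const) G4=G2|G1=0|1=1 -> 10011
Step 6: G0=1(const) G1=(1+0>=2)=0 G2=NOT G4=NOT 1=0 G3=1(const) G4=G2|G1=0|0=0 -> 10010
State from step 6 equals state from step 1 -> cycle length 5

Answer: 5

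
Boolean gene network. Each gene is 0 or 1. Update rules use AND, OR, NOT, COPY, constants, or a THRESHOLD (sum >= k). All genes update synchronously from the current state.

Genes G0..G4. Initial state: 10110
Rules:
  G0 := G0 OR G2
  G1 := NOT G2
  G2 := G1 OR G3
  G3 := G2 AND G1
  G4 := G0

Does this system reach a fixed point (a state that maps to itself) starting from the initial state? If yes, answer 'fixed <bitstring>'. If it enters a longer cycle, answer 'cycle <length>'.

Answer: cycle 5

Derivation:
Step 0: 10110
Step 1: G0=G0|G2=1|1=1 G1=NOT G2=NOT 1=0 G2=G1|G3=0|1=1 G3=G2&G1=1&0=0 G4=G0=1 -> 10101
Step 2: G0=G0|G2=1|1=1 G1=NOT G2=NOT 1=0 G2=G1|G3=0|0=0 G3=G2&G1=1&0=0 G4=G0=1 -> 10001
Step 3: G0=G0|G2=1|0=1 G1=NOT G2=NOT 0=1 G2=G1|G3=0|0=0 G3=G2&G1=0&0=0 G4=G0=1 -> 11001
Step 4: G0=G0|G2=1|0=1 G1=NOT G2=NOT 0=1 G2=G1|G3=1|0=1 G3=G2&G1=0&1=0 G4=G0=1 -> 11101
Step 5: G0=G0|G2=1|1=1 G1=NOT G2=NOT 1=0 G2=G1|G3=1|0=1 G3=G2&G1=1&1=1 G4=G0=1 -> 10111
Step 6: G0=G0|G2=1|1=1 G1=NOT G2=NOT 1=0 G2=G1|G3=0|1=1 G3=G2&G1=1&0=0 G4=G0=1 -> 10101
Cycle of length 5 starting at step 1 -> no fixed point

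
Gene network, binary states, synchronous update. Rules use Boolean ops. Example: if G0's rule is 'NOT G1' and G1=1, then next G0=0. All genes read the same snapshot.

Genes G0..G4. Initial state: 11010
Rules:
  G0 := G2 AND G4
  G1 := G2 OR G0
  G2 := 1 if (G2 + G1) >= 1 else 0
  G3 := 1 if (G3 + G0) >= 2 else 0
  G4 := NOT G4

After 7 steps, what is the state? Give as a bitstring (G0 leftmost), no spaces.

Step 1: G0=G2&G4=0&0=0 G1=G2|G0=0|1=1 G2=(0+1>=1)=1 G3=(1+1>=2)=1 G4=NOT G4=NOT 0=1 -> 01111
Step 2: G0=G2&G4=1&1=1 G1=G2|G0=1|0=1 G2=(1+1>=1)=1 G3=(1+0>=2)=0 G4=NOT G4=NOT 1=0 -> 11100
Step 3: G0=G2&G4=1&0=0 G1=G2|G0=1|1=1 G2=(1+1>=1)=1 G3=(0+1>=2)=0 G4=NOT G4=NOT 0=1 -> 01101
Step 4: G0=G2&G4=1&1=1 G1=G2|G0=1|0=1 G2=(1+1>=1)=1 G3=(0+0>=2)=0 G4=NOT G4=NOT 1=0 -> 11100
Step 5: G0=G2&G4=1&0=0 G1=G2|G0=1|1=1 G2=(1+1>=1)=1 G3=(0+1>=2)=0 G4=NOT G4=NOT 0=1 -> 01101
Step 6: G0=G2&G4=1&1=1 G1=G2|G0=1|0=1 G2=(1+1>=1)=1 G3=(0+0>=2)=0 G4=NOT G4=NOT 1=0 -> 11100
Step 7: G0=G2&G4=1&0=0 G1=G2|G0=1|1=1 G2=(1+1>=1)=1 G3=(0+1>=2)=0 G4=NOT G4=NOT 0=1 -> 01101

01101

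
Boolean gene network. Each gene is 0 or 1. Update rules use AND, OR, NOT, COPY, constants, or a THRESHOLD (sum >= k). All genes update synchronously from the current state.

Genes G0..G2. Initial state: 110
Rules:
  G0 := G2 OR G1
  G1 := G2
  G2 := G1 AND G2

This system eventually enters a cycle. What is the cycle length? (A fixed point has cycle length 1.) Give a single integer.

Answer: 1

Derivation:
Step 0: 110
Step 1: G0=G2|G1=0|1=1 G1=G2=0 G2=G1&G2=1&0=0 -> 100
Step 2: G0=G2|G1=0|0=0 G1=G2=0 G2=G1&G2=0&0=0 -> 000
Step 3: G0=G2|G1=0|0=0 G1=G2=0 G2=G1&G2=0&0=0 -> 000
State from step 3 equals state from step 2 -> cycle length 1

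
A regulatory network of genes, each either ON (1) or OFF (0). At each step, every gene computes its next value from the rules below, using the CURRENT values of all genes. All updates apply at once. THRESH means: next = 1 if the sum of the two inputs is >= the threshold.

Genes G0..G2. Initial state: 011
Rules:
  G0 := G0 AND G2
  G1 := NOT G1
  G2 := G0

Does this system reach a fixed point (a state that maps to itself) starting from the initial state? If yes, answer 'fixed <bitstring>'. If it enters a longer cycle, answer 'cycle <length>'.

Step 0: 011
Step 1: G0=G0&G2=0&1=0 G1=NOT G1=NOT 1=0 G2=G0=0 -> 000
Step 2: G0=G0&G2=0&0=0 G1=NOT G1=NOT 0=1 G2=G0=0 -> 010
Step 3: G0=G0&G2=0&0=0 G1=NOT G1=NOT 1=0 G2=G0=0 -> 000
Cycle of length 2 starting at step 1 -> no fixed point

Answer: cycle 2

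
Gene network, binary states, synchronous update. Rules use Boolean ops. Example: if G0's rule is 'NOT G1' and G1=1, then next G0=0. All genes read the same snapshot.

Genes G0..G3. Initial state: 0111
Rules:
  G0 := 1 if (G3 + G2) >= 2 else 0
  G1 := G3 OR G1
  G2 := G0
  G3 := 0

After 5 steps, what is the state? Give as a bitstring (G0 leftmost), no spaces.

Step 1: G0=(1+1>=2)=1 G1=G3|G1=1|1=1 G2=G0=0 G3=0(const) -> 1100
Step 2: G0=(0+0>=2)=0 G1=G3|G1=0|1=1 G2=G0=1 G3=0(const) -> 0110
Step 3: G0=(0+1>=2)=0 G1=G3|G1=0|1=1 G2=G0=0 G3=0(const) -> 0100
Step 4: G0=(0+0>=2)=0 G1=G3|G1=0|1=1 G2=G0=0 G3=0(const) -> 0100
Step 5: G0=(0+0>=2)=0 G1=G3|G1=0|1=1 G2=G0=0 G3=0(const) -> 0100

0100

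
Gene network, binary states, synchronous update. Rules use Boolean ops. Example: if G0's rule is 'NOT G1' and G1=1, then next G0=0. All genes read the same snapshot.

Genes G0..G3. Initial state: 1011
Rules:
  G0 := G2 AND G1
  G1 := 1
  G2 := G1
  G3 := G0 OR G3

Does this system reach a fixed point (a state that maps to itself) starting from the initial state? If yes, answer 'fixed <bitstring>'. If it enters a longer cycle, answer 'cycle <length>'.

Step 0: 1011
Step 1: G0=G2&G1=1&0=0 G1=1(const) G2=G1=0 G3=G0|G3=1|1=1 -> 0101
Step 2: G0=G2&G1=0&1=0 G1=1(const) G2=G1=1 G3=G0|G3=0|1=1 -> 0111
Step 3: G0=G2&G1=1&1=1 G1=1(const) G2=G1=1 G3=G0|G3=0|1=1 -> 1111
Step 4: G0=G2&G1=1&1=1 G1=1(const) G2=G1=1 G3=G0|G3=1|1=1 -> 1111
Fixed point reached at step 3: 1111

Answer: fixed 1111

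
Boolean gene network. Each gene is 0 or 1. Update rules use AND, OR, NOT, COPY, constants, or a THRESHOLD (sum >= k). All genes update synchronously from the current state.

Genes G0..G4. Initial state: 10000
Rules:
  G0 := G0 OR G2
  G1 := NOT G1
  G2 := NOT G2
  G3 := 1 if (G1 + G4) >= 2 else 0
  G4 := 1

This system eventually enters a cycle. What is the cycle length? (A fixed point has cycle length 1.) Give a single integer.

Step 0: 10000
Step 1: G0=G0|G2=1|0=1 G1=NOT G1=NOT 0=1 G2=NOT G2=NOT 0=1 G3=(0+0>=2)=0 G4=1(const) -> 11101
Step 2: G0=G0|G2=1|1=1 G1=NOT G1=NOT 1=0 G2=NOT G2=NOT 1=0 G3=(1+1>=2)=1 G4=1(const) -> 10011
Step 3: G0=G0|G2=1|0=1 G1=NOT G1=NOT 0=1 G2=NOT G2=NOT 0=1 G3=(0+1>=2)=0 G4=1(const) -> 11101
State from step 3 equals state from step 1 -> cycle length 2

Answer: 2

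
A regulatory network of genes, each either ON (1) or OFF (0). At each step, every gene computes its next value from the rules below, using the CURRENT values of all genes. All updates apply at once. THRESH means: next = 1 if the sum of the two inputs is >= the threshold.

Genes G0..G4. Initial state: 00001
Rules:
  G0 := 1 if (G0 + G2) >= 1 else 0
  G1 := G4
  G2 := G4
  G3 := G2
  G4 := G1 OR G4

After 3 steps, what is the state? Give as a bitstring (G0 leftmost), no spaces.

Step 1: G0=(0+0>=1)=0 G1=G4=1 G2=G4=1 G3=G2=0 G4=G1|G4=0|1=1 -> 01101
Step 2: G0=(0+1>=1)=1 G1=G4=1 G2=G4=1 G3=G2=1 G4=G1|G4=1|1=1 -> 11111
Step 3: G0=(1+1>=1)=1 G1=G4=1 G2=G4=1 G3=G2=1 G4=G1|G4=1|1=1 -> 11111

11111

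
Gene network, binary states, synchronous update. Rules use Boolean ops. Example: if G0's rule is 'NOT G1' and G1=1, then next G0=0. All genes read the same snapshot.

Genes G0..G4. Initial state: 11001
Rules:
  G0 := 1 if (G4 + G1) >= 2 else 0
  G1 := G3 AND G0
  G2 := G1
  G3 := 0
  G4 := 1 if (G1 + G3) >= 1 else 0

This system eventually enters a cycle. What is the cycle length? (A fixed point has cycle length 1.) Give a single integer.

Answer: 1

Derivation:
Step 0: 11001
Step 1: G0=(1+1>=2)=1 G1=G3&G0=0&1=0 G2=G1=1 G3=0(const) G4=(1+0>=1)=1 -> 10101
Step 2: G0=(1+0>=2)=0 G1=G3&G0=0&1=0 G2=G1=0 G3=0(const) G4=(0+0>=1)=0 -> 00000
Step 3: G0=(0+0>=2)=0 G1=G3&G0=0&0=0 G2=G1=0 G3=0(const) G4=(0+0>=1)=0 -> 00000
State from step 3 equals state from step 2 -> cycle length 1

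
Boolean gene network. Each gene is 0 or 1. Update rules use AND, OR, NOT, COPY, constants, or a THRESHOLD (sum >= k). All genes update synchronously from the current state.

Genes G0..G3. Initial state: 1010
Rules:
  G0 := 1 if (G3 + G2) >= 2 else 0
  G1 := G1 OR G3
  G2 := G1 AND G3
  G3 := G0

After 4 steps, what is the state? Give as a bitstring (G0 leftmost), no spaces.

Step 1: G0=(0+1>=2)=0 G1=G1|G3=0|0=0 G2=G1&G3=0&0=0 G3=G0=1 -> 0001
Step 2: G0=(1+0>=2)=0 G1=G1|G3=0|1=1 G2=G1&G3=0&1=0 G3=G0=0 -> 0100
Step 3: G0=(0+0>=2)=0 G1=G1|G3=1|0=1 G2=G1&G3=1&0=0 G3=G0=0 -> 0100
Step 4: G0=(0+0>=2)=0 G1=G1|G3=1|0=1 G2=G1&G3=1&0=0 G3=G0=0 -> 0100

0100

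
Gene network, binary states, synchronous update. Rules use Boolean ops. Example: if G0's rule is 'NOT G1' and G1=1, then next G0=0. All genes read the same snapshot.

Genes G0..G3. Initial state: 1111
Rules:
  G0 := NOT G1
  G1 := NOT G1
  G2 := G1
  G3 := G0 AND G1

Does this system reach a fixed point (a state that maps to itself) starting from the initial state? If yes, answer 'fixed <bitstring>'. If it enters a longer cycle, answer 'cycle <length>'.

Step 0: 1111
Step 1: G0=NOT G1=NOT 1=0 G1=NOT G1=NOT 1=0 G2=G1=1 G3=G0&G1=1&1=1 -> 0011
Step 2: G0=NOT G1=NOT 0=1 G1=NOT G1=NOT 0=1 G2=G1=0 G3=G0&G1=0&0=0 -> 1100
Step 3: G0=NOT G1=NOT 1=0 G1=NOT G1=NOT 1=0 G2=G1=1 G3=G0&G1=1&1=1 -> 0011
Cycle of length 2 starting at step 1 -> no fixed point

Answer: cycle 2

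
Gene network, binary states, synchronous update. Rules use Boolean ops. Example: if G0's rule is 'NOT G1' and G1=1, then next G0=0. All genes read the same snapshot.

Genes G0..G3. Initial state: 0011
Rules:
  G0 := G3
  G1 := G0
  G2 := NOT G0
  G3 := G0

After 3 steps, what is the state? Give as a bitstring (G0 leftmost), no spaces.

Step 1: G0=G3=1 G1=G0=0 G2=NOT G0=NOT 0=1 G3=G0=0 -> 1010
Step 2: G0=G3=0 G1=G0=1 G2=NOT G0=NOT 1=0 G3=G0=1 -> 0101
Step 3: G0=G3=1 G1=G0=0 G2=NOT G0=NOT 0=1 G3=G0=0 -> 1010

1010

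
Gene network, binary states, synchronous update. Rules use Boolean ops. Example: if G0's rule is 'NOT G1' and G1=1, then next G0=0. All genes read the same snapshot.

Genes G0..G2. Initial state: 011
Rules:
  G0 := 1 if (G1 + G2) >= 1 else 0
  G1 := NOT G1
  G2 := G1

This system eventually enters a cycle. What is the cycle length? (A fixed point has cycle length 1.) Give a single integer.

Answer: 2

Derivation:
Step 0: 011
Step 1: G0=(1+1>=1)=1 G1=NOT G1=NOT 1=0 G2=G1=1 -> 101
Step 2: G0=(0+1>=1)=1 G1=NOT G1=NOT 0=1 G2=G1=0 -> 110
Step 3: G0=(1+0>=1)=1 G1=NOT G1=NOT 1=0 G2=G1=1 -> 101
State from step 3 equals state from step 1 -> cycle length 2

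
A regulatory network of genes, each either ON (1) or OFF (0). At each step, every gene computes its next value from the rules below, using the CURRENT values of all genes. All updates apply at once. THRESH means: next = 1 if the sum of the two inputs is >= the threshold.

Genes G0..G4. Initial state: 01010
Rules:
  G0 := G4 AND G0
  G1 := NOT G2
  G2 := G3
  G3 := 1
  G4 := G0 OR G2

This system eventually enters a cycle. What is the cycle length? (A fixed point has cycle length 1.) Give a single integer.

Step 0: 01010
Step 1: G0=G4&G0=0&0=0 G1=NOT G2=NOT 0=1 G2=G3=1 G3=1(const) G4=G0|G2=0|0=0 -> 01110
Step 2: G0=G4&G0=0&0=0 G1=NOT G2=NOT 1=0 G2=G3=1 G3=1(const) G4=G0|G2=0|1=1 -> 00111
Step 3: G0=G4&G0=1&0=0 G1=NOT G2=NOT 1=0 G2=G3=1 G3=1(const) G4=G0|G2=0|1=1 -> 00111
State from step 3 equals state from step 2 -> cycle length 1

Answer: 1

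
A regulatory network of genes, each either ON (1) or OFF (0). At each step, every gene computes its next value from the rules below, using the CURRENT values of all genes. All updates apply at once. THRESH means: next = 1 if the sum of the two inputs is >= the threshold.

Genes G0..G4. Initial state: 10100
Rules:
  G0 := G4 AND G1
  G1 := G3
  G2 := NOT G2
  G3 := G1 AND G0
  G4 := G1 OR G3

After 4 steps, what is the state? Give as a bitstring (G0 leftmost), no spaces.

Step 1: G0=G4&G1=0&0=0 G1=G3=0 G2=NOT G2=NOT 1=0 G3=G1&G0=0&1=0 G4=G1|G3=0|0=0 -> 00000
Step 2: G0=G4&G1=0&0=0 G1=G3=0 G2=NOT G2=NOT 0=1 G3=G1&G0=0&0=0 G4=G1|G3=0|0=0 -> 00100
Step 3: G0=G4&G1=0&0=0 G1=G3=0 G2=NOT G2=NOT 1=0 G3=G1&G0=0&0=0 G4=G1|G3=0|0=0 -> 00000
Step 4: G0=G4&G1=0&0=0 G1=G3=0 G2=NOT G2=NOT 0=1 G3=G1&G0=0&0=0 G4=G1|G3=0|0=0 -> 00100

00100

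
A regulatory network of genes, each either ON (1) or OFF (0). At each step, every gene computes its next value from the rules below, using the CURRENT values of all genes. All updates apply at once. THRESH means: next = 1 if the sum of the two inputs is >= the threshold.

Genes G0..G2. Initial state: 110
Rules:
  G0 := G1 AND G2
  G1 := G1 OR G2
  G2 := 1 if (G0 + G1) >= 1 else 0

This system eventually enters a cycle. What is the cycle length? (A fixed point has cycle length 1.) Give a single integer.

Answer: 1

Derivation:
Step 0: 110
Step 1: G0=G1&G2=1&0=0 G1=G1|G2=1|0=1 G2=(1+1>=1)=1 -> 011
Step 2: G0=G1&G2=1&1=1 G1=G1|G2=1|1=1 G2=(0+1>=1)=1 -> 111
Step 3: G0=G1&G2=1&1=1 G1=G1|G2=1|1=1 G2=(1+1>=1)=1 -> 111
State from step 3 equals state from step 2 -> cycle length 1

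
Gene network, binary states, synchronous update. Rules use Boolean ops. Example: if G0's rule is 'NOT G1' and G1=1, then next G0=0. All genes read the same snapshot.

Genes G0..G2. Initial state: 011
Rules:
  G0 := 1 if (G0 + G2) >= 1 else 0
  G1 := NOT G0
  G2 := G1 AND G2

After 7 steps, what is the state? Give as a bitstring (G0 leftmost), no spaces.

Step 1: G0=(0+1>=1)=1 G1=NOT G0=NOT 0=1 G2=G1&G2=1&1=1 -> 111
Step 2: G0=(1+1>=1)=1 G1=NOT G0=NOT 1=0 G2=G1&G2=1&1=1 -> 101
Step 3: G0=(1+1>=1)=1 G1=NOT G0=NOT 1=0 G2=G1&G2=0&1=0 -> 100
Step 4: G0=(1+0>=1)=1 G1=NOT G0=NOT 1=0 G2=G1&G2=0&0=0 -> 100
Step 5: G0=(1+0>=1)=1 G1=NOT G0=NOT 1=0 G2=G1&G2=0&0=0 -> 100
Step 6: G0=(1+0>=1)=1 G1=NOT G0=NOT 1=0 G2=G1&G2=0&0=0 -> 100
Step 7: G0=(1+0>=1)=1 G1=NOT G0=NOT 1=0 G2=G1&G2=0&0=0 -> 100

100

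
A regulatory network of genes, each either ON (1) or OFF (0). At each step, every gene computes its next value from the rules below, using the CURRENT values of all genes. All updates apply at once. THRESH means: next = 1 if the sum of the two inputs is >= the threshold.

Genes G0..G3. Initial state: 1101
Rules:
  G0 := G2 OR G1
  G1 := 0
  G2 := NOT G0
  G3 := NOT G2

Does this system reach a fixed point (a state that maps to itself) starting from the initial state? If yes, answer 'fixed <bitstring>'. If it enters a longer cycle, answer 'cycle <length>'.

Step 0: 1101
Step 1: G0=G2|G1=0|1=1 G1=0(const) G2=NOT G0=NOT 1=0 G3=NOT G2=NOT 0=1 -> 1001
Step 2: G0=G2|G1=0|0=0 G1=0(const) G2=NOT G0=NOT 1=0 G3=NOT G2=NOT 0=1 -> 0001
Step 3: G0=G2|G1=0|0=0 G1=0(const) G2=NOT G0=NOT 0=1 G3=NOT G2=NOT 0=1 -> 0011
Step 4: G0=G2|G1=1|0=1 G1=0(const) G2=NOT G0=NOT 0=1 G3=NOT G2=NOT 1=0 -> 1010
Step 5: G0=G2|G1=1|0=1 G1=0(const) G2=NOT G0=NOT 1=0 G3=NOT G2=NOT 1=0 -> 1000
Step 6: G0=G2|G1=0|0=0 G1=0(const) G2=NOT G0=NOT 1=0 G3=NOT G2=NOT 0=1 -> 0001
Cycle of length 4 starting at step 2 -> no fixed point

Answer: cycle 4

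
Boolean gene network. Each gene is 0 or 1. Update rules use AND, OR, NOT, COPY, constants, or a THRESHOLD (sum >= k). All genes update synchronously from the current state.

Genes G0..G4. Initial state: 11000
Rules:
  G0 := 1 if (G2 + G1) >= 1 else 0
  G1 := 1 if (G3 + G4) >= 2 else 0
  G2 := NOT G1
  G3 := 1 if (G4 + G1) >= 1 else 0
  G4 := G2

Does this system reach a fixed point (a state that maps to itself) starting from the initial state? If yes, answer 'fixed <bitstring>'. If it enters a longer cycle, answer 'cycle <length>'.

Answer: cycle 7

Derivation:
Step 0: 11000
Step 1: G0=(0+1>=1)=1 G1=(0+0>=2)=0 G2=NOT G1=NOT 1=0 G3=(0+1>=1)=1 G4=G2=0 -> 10010
Step 2: G0=(0+0>=1)=0 G1=(1+0>=2)=0 G2=NOT G1=NOT 0=1 G3=(0+0>=1)=0 G4=G2=0 -> 00100
Step 3: G0=(1+0>=1)=1 G1=(0+0>=2)=0 G2=NOT G1=NOT 0=1 G3=(0+0>=1)=0 G4=G2=1 -> 10101
Step 4: G0=(1+0>=1)=1 G1=(0+1>=2)=0 G2=NOT G1=NOT 0=1 G3=(1+0>=1)=1 G4=G2=1 -> 10111
Step 5: G0=(1+0>=1)=1 G1=(1+1>=2)=1 G2=NOT G1=NOT 0=1 G3=(1+0>=1)=1 G4=G2=1 -> 11111
Step 6: G0=(1+1>=1)=1 G1=(1+1>=2)=1 G2=NOT G1=NOT 1=0 G3=(1+1>=1)=1 G4=G2=1 -> 11011
Step 7: G0=(0+1>=1)=1 G1=(1+1>=2)=1 G2=NOT G1=NOT 1=0 G3=(1+1>=1)=1 G4=G2=0 -> 11010
Step 8: G0=(0+1>=1)=1 G1=(1+0>=2)=0 G2=NOT G1=NOT 1=0 G3=(0+1>=1)=1 G4=G2=0 -> 10010
Cycle of length 7 starting at step 1 -> no fixed point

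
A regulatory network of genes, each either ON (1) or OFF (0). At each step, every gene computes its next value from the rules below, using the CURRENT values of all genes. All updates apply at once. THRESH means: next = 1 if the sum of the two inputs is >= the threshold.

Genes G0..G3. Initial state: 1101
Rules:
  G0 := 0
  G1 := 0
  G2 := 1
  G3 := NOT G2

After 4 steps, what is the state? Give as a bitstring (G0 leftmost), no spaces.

Step 1: G0=0(const) G1=0(const) G2=1(const) G3=NOT G2=NOT 0=1 -> 0011
Step 2: G0=0(const) G1=0(const) G2=1(const) G3=NOT G2=NOT 1=0 -> 0010
Step 3: G0=0(const) G1=0(const) G2=1(const) G3=NOT G2=NOT 1=0 -> 0010
Step 4: G0=0(const) G1=0(const) G2=1(const) G3=NOT G2=NOT 1=0 -> 0010

0010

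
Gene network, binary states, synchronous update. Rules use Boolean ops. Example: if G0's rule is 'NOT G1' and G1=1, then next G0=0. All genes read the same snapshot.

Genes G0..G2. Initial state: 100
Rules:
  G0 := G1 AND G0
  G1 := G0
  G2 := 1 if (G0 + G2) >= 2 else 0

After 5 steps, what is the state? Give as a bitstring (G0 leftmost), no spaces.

Step 1: G0=G1&G0=0&1=0 G1=G0=1 G2=(1+0>=2)=0 -> 010
Step 2: G0=G1&G0=1&0=0 G1=G0=0 G2=(0+0>=2)=0 -> 000
Step 3: G0=G1&G0=0&0=0 G1=G0=0 G2=(0+0>=2)=0 -> 000
Step 4: G0=G1&G0=0&0=0 G1=G0=0 G2=(0+0>=2)=0 -> 000
Step 5: G0=G1&G0=0&0=0 G1=G0=0 G2=(0+0>=2)=0 -> 000

000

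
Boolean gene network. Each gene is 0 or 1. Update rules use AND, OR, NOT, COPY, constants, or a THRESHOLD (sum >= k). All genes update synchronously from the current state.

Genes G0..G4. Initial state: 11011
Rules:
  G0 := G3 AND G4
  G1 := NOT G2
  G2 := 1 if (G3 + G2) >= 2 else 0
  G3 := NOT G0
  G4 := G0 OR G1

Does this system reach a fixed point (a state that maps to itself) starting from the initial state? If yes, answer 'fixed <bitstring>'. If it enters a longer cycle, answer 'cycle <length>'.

Answer: cycle 4

Derivation:
Step 0: 11011
Step 1: G0=G3&G4=1&1=1 G1=NOT G2=NOT 0=1 G2=(1+0>=2)=0 G3=NOT G0=NOT 1=0 G4=G0|G1=1|1=1 -> 11001
Step 2: G0=G3&G4=0&1=0 G1=NOT G2=NOT 0=1 G2=(0+0>=2)=0 G3=NOT G0=NOT 1=0 G4=G0|G1=1|1=1 -> 01001
Step 3: G0=G3&G4=0&1=0 G1=NOT G2=NOT 0=1 G2=(0+0>=2)=0 G3=NOT G0=NOT 0=1 G4=G0|G1=0|1=1 -> 01011
Step 4: G0=G3&G4=1&1=1 G1=NOT G2=NOT 0=1 G2=(1+0>=2)=0 G3=NOT G0=NOT 0=1 G4=G0|G1=0|1=1 -> 11011
Cycle of length 4 starting at step 0 -> no fixed point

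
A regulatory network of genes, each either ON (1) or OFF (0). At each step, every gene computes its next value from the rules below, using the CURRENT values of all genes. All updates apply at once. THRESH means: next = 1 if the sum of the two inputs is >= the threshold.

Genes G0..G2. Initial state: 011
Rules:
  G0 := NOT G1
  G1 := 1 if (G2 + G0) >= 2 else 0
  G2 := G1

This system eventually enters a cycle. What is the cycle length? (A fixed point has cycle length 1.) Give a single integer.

Answer: 1

Derivation:
Step 0: 011
Step 1: G0=NOT G1=NOT 1=0 G1=(1+0>=2)=0 G2=G1=1 -> 001
Step 2: G0=NOT G1=NOT 0=1 G1=(1+0>=2)=0 G2=G1=0 -> 100
Step 3: G0=NOT G1=NOT 0=1 G1=(0+1>=2)=0 G2=G1=0 -> 100
State from step 3 equals state from step 2 -> cycle length 1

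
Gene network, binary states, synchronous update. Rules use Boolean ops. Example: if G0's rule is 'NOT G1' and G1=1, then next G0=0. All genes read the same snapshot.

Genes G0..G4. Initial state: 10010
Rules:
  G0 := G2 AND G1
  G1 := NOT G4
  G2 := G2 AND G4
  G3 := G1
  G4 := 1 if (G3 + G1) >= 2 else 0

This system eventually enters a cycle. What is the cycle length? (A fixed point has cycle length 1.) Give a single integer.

Answer: 5

Derivation:
Step 0: 10010
Step 1: G0=G2&G1=0&0=0 G1=NOT G4=NOT 0=1 G2=G2&G4=0&0=0 G3=G1=0 G4=(1+0>=2)=0 -> 01000
Step 2: G0=G2&G1=0&1=0 G1=NOT G4=NOT 0=1 G2=G2&G4=0&0=0 G3=G1=1 G4=(0+1>=2)=0 -> 01010
Step 3: G0=G2&G1=0&1=0 G1=NOT G4=NOT 0=1 G2=G2&G4=0&0=0 G3=G1=1 G4=(1+1>=2)=1 -> 01011
Step 4: G0=G2&G1=0&1=0 G1=NOT G4=NOT 1=0 G2=G2&G4=0&1=0 G3=G1=1 G4=(1+1>=2)=1 -> 00011
Step 5: G0=G2&G1=0&0=0 G1=NOT G4=NOT 1=0 G2=G2&G4=0&1=0 G3=G1=0 G4=(1+0>=2)=0 -> 00000
Step 6: G0=G2&G1=0&0=0 G1=NOT G4=NOT 0=1 G2=G2&G4=0&0=0 G3=G1=0 G4=(0+0>=2)=0 -> 01000
State from step 6 equals state from step 1 -> cycle length 5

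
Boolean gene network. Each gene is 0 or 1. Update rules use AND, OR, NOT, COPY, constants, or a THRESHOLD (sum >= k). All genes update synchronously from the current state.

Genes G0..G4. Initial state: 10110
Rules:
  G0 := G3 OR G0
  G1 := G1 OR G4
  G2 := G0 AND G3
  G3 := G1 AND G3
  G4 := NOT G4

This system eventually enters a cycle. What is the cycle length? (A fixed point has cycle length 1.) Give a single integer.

Answer: 2

Derivation:
Step 0: 10110
Step 1: G0=G3|G0=1|1=1 G1=G1|G4=0|0=0 G2=G0&G3=1&1=1 G3=G1&G3=0&1=0 G4=NOT G4=NOT 0=1 -> 10101
Step 2: G0=G3|G0=0|1=1 G1=G1|G4=0|1=1 G2=G0&G3=1&0=0 G3=G1&G3=0&0=0 G4=NOT G4=NOT 1=0 -> 11000
Step 3: G0=G3|G0=0|1=1 G1=G1|G4=1|0=1 G2=G0&G3=1&0=0 G3=G1&G3=1&0=0 G4=NOT G4=NOT 0=1 -> 11001
Step 4: G0=G3|G0=0|1=1 G1=G1|G4=1|1=1 G2=G0&G3=1&0=0 G3=G1&G3=1&0=0 G4=NOT G4=NOT 1=0 -> 11000
State from step 4 equals state from step 2 -> cycle length 2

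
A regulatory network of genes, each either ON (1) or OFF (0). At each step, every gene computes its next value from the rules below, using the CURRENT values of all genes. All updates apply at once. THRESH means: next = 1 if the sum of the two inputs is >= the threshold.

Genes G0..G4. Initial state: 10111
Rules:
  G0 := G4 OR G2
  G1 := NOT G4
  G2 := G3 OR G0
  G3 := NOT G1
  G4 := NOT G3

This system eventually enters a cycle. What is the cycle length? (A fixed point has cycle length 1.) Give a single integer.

Answer: 6

Derivation:
Step 0: 10111
Step 1: G0=G4|G2=1|1=1 G1=NOT G4=NOT 1=0 G2=G3|G0=1|1=1 G3=NOT G1=NOT 0=1 G4=NOT G3=NOT 1=0 -> 10110
Step 2: G0=G4|G2=0|1=1 G1=NOT G4=NOT 0=1 G2=G3|G0=1|1=1 G3=NOT G1=NOT 0=1 G4=NOT G3=NOT 1=0 -> 11110
Step 3: G0=G4|G2=0|1=1 G1=NOT G4=NOT 0=1 G2=G3|G0=1|1=1 G3=NOT G1=NOT 1=0 G4=NOT G3=NOT 1=0 -> 11100
Step 4: G0=G4|G2=0|1=1 G1=NOT G4=NOT 0=1 G2=G3|G0=0|1=1 G3=NOT G1=NOT 1=0 G4=NOT G3=NOT 0=1 -> 11101
Step 5: G0=G4|G2=1|1=1 G1=NOT G4=NOT 1=0 G2=G3|G0=0|1=1 G3=NOT G1=NOT 1=0 G4=NOT G3=NOT 0=1 -> 10101
Step 6: G0=G4|G2=1|1=1 G1=NOT G4=NOT 1=0 G2=G3|G0=0|1=1 G3=NOT G1=NOT 0=1 G4=NOT G3=NOT 0=1 -> 10111
State from step 6 equals state from step 0 -> cycle length 6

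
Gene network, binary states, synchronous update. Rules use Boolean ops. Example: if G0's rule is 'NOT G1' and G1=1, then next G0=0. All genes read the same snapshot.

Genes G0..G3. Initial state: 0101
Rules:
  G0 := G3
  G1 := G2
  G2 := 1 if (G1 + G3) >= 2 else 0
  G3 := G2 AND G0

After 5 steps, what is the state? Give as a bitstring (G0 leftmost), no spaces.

Step 1: G0=G3=1 G1=G2=0 G2=(1+1>=2)=1 G3=G2&G0=0&0=0 -> 1010
Step 2: G0=G3=0 G1=G2=1 G2=(0+0>=2)=0 G3=G2&G0=1&1=1 -> 0101
Step 3: G0=G3=1 G1=G2=0 G2=(1+1>=2)=1 G3=G2&G0=0&0=0 -> 1010
Step 4: G0=G3=0 G1=G2=1 G2=(0+0>=2)=0 G3=G2&G0=1&1=1 -> 0101
Step 5: G0=G3=1 G1=G2=0 G2=(1+1>=2)=1 G3=G2&G0=0&0=0 -> 1010

1010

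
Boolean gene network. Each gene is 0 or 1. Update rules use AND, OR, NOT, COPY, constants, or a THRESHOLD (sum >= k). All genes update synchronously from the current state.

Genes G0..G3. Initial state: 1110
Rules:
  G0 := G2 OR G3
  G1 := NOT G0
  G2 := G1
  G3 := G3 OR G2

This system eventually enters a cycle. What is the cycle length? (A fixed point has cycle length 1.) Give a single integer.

Answer: 1

Derivation:
Step 0: 1110
Step 1: G0=G2|G3=1|0=1 G1=NOT G0=NOT 1=0 G2=G1=1 G3=G3|G2=0|1=1 -> 1011
Step 2: G0=G2|G3=1|1=1 G1=NOT G0=NOT 1=0 G2=G1=0 G3=G3|G2=1|1=1 -> 1001
Step 3: G0=G2|G3=0|1=1 G1=NOT G0=NOT 1=0 G2=G1=0 G3=G3|G2=1|0=1 -> 1001
State from step 3 equals state from step 2 -> cycle length 1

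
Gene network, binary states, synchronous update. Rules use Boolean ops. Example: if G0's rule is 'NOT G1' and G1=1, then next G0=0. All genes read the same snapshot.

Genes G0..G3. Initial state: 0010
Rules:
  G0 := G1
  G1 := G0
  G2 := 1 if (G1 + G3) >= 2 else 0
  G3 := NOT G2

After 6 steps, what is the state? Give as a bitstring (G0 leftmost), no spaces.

Step 1: G0=G1=0 G1=G0=0 G2=(0+0>=2)=0 G3=NOT G2=NOT 1=0 -> 0000
Step 2: G0=G1=0 G1=G0=0 G2=(0+0>=2)=0 G3=NOT G2=NOT 0=1 -> 0001
Step 3: G0=G1=0 G1=G0=0 G2=(0+1>=2)=0 G3=NOT G2=NOT 0=1 -> 0001
Step 4: G0=G1=0 G1=G0=0 G2=(0+1>=2)=0 G3=NOT G2=NOT 0=1 -> 0001
Step 5: G0=G1=0 G1=G0=0 G2=(0+1>=2)=0 G3=NOT G2=NOT 0=1 -> 0001
Step 6: G0=G1=0 G1=G0=0 G2=(0+1>=2)=0 G3=NOT G2=NOT 0=1 -> 0001

0001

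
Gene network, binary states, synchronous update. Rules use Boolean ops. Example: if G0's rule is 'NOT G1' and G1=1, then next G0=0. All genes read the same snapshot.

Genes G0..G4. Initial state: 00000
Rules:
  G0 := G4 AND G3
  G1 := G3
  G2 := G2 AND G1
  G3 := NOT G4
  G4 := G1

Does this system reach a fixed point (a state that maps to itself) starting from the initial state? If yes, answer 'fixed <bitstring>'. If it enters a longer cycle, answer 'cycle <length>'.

Step 0: 00000
Step 1: G0=G4&G3=0&0=0 G1=G3=0 G2=G2&G1=0&0=0 G3=NOT G4=NOT 0=1 G4=G1=0 -> 00010
Step 2: G0=G4&G3=0&1=0 G1=G3=1 G2=G2&G1=0&0=0 G3=NOT G4=NOT 0=1 G4=G1=0 -> 01010
Step 3: G0=G4&G3=0&1=0 G1=G3=1 G2=G2&G1=0&1=0 G3=NOT G4=NOT 0=1 G4=G1=1 -> 01011
Step 4: G0=G4&G3=1&1=1 G1=G3=1 G2=G2&G1=0&1=0 G3=NOT G4=NOT 1=0 G4=G1=1 -> 11001
Step 5: G0=G4&G3=1&0=0 G1=G3=0 G2=G2&G1=0&1=0 G3=NOT G4=NOT 1=0 G4=G1=1 -> 00001
Step 6: G0=G4&G3=1&0=0 G1=G3=0 G2=G2&G1=0&0=0 G3=NOT G4=NOT 1=0 G4=G1=0 -> 00000
Cycle of length 6 starting at step 0 -> no fixed point

Answer: cycle 6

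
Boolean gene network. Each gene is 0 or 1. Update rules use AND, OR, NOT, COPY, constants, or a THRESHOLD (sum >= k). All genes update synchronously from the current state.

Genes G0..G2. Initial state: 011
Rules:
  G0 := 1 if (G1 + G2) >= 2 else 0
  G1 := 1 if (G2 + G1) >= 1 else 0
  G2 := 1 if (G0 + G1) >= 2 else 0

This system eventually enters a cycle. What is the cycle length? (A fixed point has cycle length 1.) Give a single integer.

Answer: 2

Derivation:
Step 0: 011
Step 1: G0=(1+1>=2)=1 G1=(1+1>=1)=1 G2=(0+1>=2)=0 -> 110
Step 2: G0=(1+0>=2)=0 G1=(0+1>=1)=1 G2=(1+1>=2)=1 -> 011
State from step 2 equals state from step 0 -> cycle length 2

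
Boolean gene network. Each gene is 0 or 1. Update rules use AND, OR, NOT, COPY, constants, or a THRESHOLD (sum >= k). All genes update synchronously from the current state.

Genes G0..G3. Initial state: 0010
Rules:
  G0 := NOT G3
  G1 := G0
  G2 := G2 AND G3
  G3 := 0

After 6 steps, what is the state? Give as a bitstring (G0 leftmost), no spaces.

Step 1: G0=NOT G3=NOT 0=1 G1=G0=0 G2=G2&G3=1&0=0 G3=0(const) -> 1000
Step 2: G0=NOT G3=NOT 0=1 G1=G0=1 G2=G2&G3=0&0=0 G3=0(const) -> 1100
Step 3: G0=NOT G3=NOT 0=1 G1=G0=1 G2=G2&G3=0&0=0 G3=0(const) -> 1100
Step 4: G0=NOT G3=NOT 0=1 G1=G0=1 G2=G2&G3=0&0=0 G3=0(const) -> 1100
Step 5: G0=NOT G3=NOT 0=1 G1=G0=1 G2=G2&G3=0&0=0 G3=0(const) -> 1100
Step 6: G0=NOT G3=NOT 0=1 G1=G0=1 G2=G2&G3=0&0=0 G3=0(const) -> 1100

1100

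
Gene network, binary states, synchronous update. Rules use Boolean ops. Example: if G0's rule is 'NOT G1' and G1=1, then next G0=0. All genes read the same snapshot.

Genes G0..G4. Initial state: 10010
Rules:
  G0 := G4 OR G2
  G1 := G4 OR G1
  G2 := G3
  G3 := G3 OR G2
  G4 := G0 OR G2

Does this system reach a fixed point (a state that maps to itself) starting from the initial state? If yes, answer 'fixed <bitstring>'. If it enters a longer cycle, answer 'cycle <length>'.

Answer: fixed 11111

Derivation:
Step 0: 10010
Step 1: G0=G4|G2=0|0=0 G1=G4|G1=0|0=0 G2=G3=1 G3=G3|G2=1|0=1 G4=G0|G2=1|0=1 -> 00111
Step 2: G0=G4|G2=1|1=1 G1=G4|G1=1|0=1 G2=G3=1 G3=G3|G2=1|1=1 G4=G0|G2=0|1=1 -> 11111
Step 3: G0=G4|G2=1|1=1 G1=G4|G1=1|1=1 G2=G3=1 G3=G3|G2=1|1=1 G4=G0|G2=1|1=1 -> 11111
Fixed point reached at step 2: 11111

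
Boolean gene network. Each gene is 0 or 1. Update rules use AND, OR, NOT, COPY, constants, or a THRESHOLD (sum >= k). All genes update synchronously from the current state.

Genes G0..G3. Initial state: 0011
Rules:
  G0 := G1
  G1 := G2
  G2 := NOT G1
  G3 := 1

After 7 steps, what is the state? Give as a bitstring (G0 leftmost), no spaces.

Step 1: G0=G1=0 G1=G2=1 G2=NOT G1=NOT 0=1 G3=1(const) -> 0111
Step 2: G0=G1=1 G1=G2=1 G2=NOT G1=NOT 1=0 G3=1(const) -> 1101
Step 3: G0=G1=1 G1=G2=0 G2=NOT G1=NOT 1=0 G3=1(const) -> 1001
Step 4: G0=G1=0 G1=G2=0 G2=NOT G1=NOT 0=1 G3=1(const) -> 0011
Step 5: G0=G1=0 G1=G2=1 G2=NOT G1=NOT 0=1 G3=1(const) -> 0111
Step 6: G0=G1=1 G1=G2=1 G2=NOT G1=NOT 1=0 G3=1(const) -> 1101
Step 7: G0=G1=1 G1=G2=0 G2=NOT G1=NOT 1=0 G3=1(const) -> 1001

1001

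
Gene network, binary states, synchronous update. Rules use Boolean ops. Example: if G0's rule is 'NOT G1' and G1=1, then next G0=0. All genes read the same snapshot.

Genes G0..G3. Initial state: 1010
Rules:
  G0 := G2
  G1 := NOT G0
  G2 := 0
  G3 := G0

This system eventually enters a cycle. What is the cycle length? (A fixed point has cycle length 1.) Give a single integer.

Step 0: 1010
Step 1: G0=G2=1 G1=NOT G0=NOT 1=0 G2=0(const) G3=G0=1 -> 1001
Step 2: G0=G2=0 G1=NOT G0=NOT 1=0 G2=0(const) G3=G0=1 -> 0001
Step 3: G0=G2=0 G1=NOT G0=NOT 0=1 G2=0(const) G3=G0=0 -> 0100
Step 4: G0=G2=0 G1=NOT G0=NOT 0=1 G2=0(const) G3=G0=0 -> 0100
State from step 4 equals state from step 3 -> cycle length 1

Answer: 1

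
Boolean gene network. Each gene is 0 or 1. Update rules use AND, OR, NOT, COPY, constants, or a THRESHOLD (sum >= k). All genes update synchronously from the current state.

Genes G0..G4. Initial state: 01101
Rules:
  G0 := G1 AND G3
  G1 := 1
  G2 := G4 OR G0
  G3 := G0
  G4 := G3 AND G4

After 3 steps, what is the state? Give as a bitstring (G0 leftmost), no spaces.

Step 1: G0=G1&G3=1&0=0 G1=1(const) G2=G4|G0=1|0=1 G3=G0=0 G4=G3&G4=0&1=0 -> 01100
Step 2: G0=G1&G3=1&0=0 G1=1(const) G2=G4|G0=0|0=0 G3=G0=0 G4=G3&G4=0&0=0 -> 01000
Step 3: G0=G1&G3=1&0=0 G1=1(const) G2=G4|G0=0|0=0 G3=G0=0 G4=G3&G4=0&0=0 -> 01000

01000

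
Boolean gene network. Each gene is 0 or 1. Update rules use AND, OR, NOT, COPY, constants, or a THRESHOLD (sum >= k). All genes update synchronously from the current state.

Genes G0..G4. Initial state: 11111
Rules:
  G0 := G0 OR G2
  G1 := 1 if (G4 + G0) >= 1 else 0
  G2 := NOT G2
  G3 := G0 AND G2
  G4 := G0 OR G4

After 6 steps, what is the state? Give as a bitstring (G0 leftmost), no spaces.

Step 1: G0=G0|G2=1|1=1 G1=(1+1>=1)=1 G2=NOT G2=NOT 1=0 G3=G0&G2=1&1=1 G4=G0|G4=1|1=1 -> 11011
Step 2: G0=G0|G2=1|0=1 G1=(1+1>=1)=1 G2=NOT G2=NOT 0=1 G3=G0&G2=1&0=0 G4=G0|G4=1|1=1 -> 11101
Step 3: G0=G0|G2=1|1=1 G1=(1+1>=1)=1 G2=NOT G2=NOT 1=0 G3=G0&G2=1&1=1 G4=G0|G4=1|1=1 -> 11011
Step 4: G0=G0|G2=1|0=1 G1=(1+1>=1)=1 G2=NOT G2=NOT 0=1 G3=G0&G2=1&0=0 G4=G0|G4=1|1=1 -> 11101
Step 5: G0=G0|G2=1|1=1 G1=(1+1>=1)=1 G2=NOT G2=NOT 1=0 G3=G0&G2=1&1=1 G4=G0|G4=1|1=1 -> 11011
Step 6: G0=G0|G2=1|0=1 G1=(1+1>=1)=1 G2=NOT G2=NOT 0=1 G3=G0&G2=1&0=0 G4=G0|G4=1|1=1 -> 11101

11101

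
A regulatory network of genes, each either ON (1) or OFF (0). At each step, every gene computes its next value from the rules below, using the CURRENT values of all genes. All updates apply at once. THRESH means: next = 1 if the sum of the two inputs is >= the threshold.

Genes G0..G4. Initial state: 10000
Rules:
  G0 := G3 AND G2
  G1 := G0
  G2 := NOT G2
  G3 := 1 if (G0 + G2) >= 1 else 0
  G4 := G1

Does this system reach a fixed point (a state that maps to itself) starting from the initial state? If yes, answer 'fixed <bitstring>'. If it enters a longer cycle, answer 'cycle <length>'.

Answer: cycle 2

Derivation:
Step 0: 10000
Step 1: G0=G3&G2=0&0=0 G1=G0=1 G2=NOT G2=NOT 0=1 G3=(1+0>=1)=1 G4=G1=0 -> 01110
Step 2: G0=G3&G2=1&1=1 G1=G0=0 G2=NOT G2=NOT 1=0 G3=(0+1>=1)=1 G4=G1=1 -> 10011
Step 3: G0=G3&G2=1&0=0 G1=G0=1 G2=NOT G2=NOT 0=1 G3=(1+0>=1)=1 G4=G1=0 -> 01110
Cycle of length 2 starting at step 1 -> no fixed point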